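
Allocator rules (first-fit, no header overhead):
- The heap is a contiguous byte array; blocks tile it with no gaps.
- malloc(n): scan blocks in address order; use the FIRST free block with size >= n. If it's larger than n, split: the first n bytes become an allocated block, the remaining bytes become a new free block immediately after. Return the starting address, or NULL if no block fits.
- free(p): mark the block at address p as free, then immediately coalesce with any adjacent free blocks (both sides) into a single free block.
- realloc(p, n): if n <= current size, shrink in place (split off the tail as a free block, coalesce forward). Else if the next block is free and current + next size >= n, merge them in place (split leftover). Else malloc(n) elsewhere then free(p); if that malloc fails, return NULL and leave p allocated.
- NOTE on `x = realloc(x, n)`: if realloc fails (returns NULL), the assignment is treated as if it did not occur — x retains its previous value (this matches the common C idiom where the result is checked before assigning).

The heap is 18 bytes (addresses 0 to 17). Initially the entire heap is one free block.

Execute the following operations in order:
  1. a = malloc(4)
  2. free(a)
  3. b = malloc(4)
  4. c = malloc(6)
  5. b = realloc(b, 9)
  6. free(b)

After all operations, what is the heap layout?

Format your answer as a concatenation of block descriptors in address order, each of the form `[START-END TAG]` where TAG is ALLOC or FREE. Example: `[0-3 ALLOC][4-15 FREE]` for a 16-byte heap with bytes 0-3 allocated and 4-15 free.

Answer: [0-3 FREE][4-9 ALLOC][10-17 FREE]

Derivation:
Op 1: a = malloc(4) -> a = 0; heap: [0-3 ALLOC][4-17 FREE]
Op 2: free(a) -> (freed a); heap: [0-17 FREE]
Op 3: b = malloc(4) -> b = 0; heap: [0-3 ALLOC][4-17 FREE]
Op 4: c = malloc(6) -> c = 4; heap: [0-3 ALLOC][4-9 ALLOC][10-17 FREE]
Op 5: b = realloc(b, 9) -> NULL (b unchanged); heap: [0-3 ALLOC][4-9 ALLOC][10-17 FREE]
Op 6: free(b) -> (freed b); heap: [0-3 FREE][4-9 ALLOC][10-17 FREE]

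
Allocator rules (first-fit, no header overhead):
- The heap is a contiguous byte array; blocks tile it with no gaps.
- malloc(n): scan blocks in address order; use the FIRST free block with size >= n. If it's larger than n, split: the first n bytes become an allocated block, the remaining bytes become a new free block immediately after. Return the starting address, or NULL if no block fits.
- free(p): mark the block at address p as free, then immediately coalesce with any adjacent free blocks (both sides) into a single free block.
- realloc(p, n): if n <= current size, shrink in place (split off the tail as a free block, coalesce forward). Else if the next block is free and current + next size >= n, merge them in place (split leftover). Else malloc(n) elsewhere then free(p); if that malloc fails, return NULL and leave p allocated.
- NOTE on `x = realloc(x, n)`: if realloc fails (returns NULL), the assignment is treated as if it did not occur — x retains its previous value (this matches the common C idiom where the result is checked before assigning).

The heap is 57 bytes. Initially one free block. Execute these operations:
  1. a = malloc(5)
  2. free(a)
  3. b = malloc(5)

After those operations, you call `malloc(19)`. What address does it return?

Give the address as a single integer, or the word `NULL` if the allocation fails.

Op 1: a = malloc(5) -> a = 0; heap: [0-4 ALLOC][5-56 FREE]
Op 2: free(a) -> (freed a); heap: [0-56 FREE]
Op 3: b = malloc(5) -> b = 0; heap: [0-4 ALLOC][5-56 FREE]
malloc(19): first-fit scan over [0-4 ALLOC][5-56 FREE] -> 5

Answer: 5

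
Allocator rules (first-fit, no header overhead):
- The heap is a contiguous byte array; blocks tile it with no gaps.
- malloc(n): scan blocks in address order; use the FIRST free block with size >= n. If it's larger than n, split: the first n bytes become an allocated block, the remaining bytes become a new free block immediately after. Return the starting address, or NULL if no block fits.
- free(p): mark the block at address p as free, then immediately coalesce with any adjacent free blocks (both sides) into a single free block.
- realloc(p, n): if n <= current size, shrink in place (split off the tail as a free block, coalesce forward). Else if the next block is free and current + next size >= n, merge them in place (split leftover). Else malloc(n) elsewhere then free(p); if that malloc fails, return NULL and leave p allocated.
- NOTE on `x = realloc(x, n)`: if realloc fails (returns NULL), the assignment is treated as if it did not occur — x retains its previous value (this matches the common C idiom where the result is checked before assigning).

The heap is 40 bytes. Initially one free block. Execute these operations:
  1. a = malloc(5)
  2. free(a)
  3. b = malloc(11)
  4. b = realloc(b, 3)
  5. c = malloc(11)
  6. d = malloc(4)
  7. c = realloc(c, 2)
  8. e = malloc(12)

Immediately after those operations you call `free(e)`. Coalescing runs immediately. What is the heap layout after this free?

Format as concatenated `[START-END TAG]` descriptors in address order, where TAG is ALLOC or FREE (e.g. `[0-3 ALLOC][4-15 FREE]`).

Answer: [0-2 ALLOC][3-4 ALLOC][5-13 FREE][14-17 ALLOC][18-39 FREE]

Derivation:
Op 1: a = malloc(5) -> a = 0; heap: [0-4 ALLOC][5-39 FREE]
Op 2: free(a) -> (freed a); heap: [0-39 FREE]
Op 3: b = malloc(11) -> b = 0; heap: [0-10 ALLOC][11-39 FREE]
Op 4: b = realloc(b, 3) -> b = 0; heap: [0-2 ALLOC][3-39 FREE]
Op 5: c = malloc(11) -> c = 3; heap: [0-2 ALLOC][3-13 ALLOC][14-39 FREE]
Op 6: d = malloc(4) -> d = 14; heap: [0-2 ALLOC][3-13 ALLOC][14-17 ALLOC][18-39 FREE]
Op 7: c = realloc(c, 2) -> c = 3; heap: [0-2 ALLOC][3-4 ALLOC][5-13 FREE][14-17 ALLOC][18-39 FREE]
Op 8: e = malloc(12) -> e = 18; heap: [0-2 ALLOC][3-4 ALLOC][5-13 FREE][14-17 ALLOC][18-29 ALLOC][30-39 FREE]
free(e): e = 18 -> block [18-29 ALLOC]; mark free, coalesce with adjacent free neighbors -> [0-2 ALLOC][3-4 ALLOC][5-13 FREE][14-17 ALLOC][18-39 FREE]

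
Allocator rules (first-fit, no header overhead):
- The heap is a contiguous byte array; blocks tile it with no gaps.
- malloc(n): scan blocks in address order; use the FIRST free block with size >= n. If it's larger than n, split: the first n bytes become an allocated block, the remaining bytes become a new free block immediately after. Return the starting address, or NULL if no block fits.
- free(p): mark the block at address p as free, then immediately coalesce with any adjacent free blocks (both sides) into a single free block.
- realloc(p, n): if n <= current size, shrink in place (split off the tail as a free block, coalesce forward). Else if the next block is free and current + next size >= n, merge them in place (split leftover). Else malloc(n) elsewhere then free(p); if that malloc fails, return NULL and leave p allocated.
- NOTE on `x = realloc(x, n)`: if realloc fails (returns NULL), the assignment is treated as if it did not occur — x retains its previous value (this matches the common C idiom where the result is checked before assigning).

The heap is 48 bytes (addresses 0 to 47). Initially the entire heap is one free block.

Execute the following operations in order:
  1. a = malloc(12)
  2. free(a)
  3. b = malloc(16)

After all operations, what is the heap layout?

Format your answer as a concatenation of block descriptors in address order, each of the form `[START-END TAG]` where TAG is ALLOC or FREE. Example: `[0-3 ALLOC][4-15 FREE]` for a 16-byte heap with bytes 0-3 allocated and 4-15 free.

Op 1: a = malloc(12) -> a = 0; heap: [0-11 ALLOC][12-47 FREE]
Op 2: free(a) -> (freed a); heap: [0-47 FREE]
Op 3: b = malloc(16) -> b = 0; heap: [0-15 ALLOC][16-47 FREE]

Answer: [0-15 ALLOC][16-47 FREE]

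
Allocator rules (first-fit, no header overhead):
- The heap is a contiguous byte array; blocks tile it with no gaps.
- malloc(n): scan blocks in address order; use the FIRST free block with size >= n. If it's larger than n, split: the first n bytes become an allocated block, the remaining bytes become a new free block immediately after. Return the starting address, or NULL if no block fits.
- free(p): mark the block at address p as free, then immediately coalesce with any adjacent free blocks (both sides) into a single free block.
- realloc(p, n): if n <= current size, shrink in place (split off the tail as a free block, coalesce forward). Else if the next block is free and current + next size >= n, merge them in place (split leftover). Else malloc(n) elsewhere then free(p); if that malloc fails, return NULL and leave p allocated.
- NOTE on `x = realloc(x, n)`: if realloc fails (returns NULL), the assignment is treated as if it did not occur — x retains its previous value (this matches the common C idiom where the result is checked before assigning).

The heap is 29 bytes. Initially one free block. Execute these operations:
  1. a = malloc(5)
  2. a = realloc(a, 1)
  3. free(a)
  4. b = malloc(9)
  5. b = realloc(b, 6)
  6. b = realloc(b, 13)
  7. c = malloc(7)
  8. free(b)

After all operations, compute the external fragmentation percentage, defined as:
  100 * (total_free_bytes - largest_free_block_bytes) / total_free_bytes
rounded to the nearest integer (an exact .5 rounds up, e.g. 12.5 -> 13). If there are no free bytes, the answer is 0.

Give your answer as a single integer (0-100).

Answer: 41

Derivation:
Op 1: a = malloc(5) -> a = 0; heap: [0-4 ALLOC][5-28 FREE]
Op 2: a = realloc(a, 1) -> a = 0; heap: [0-0 ALLOC][1-28 FREE]
Op 3: free(a) -> (freed a); heap: [0-28 FREE]
Op 4: b = malloc(9) -> b = 0; heap: [0-8 ALLOC][9-28 FREE]
Op 5: b = realloc(b, 6) -> b = 0; heap: [0-5 ALLOC][6-28 FREE]
Op 6: b = realloc(b, 13) -> b = 0; heap: [0-12 ALLOC][13-28 FREE]
Op 7: c = malloc(7) -> c = 13; heap: [0-12 ALLOC][13-19 ALLOC][20-28 FREE]
Op 8: free(b) -> (freed b); heap: [0-12 FREE][13-19 ALLOC][20-28 FREE]
Free blocks: [13 9] total_free=22 largest=13 -> 100*(22-13)/22 = 900/22 ≈ 40.909 -> rounds to 41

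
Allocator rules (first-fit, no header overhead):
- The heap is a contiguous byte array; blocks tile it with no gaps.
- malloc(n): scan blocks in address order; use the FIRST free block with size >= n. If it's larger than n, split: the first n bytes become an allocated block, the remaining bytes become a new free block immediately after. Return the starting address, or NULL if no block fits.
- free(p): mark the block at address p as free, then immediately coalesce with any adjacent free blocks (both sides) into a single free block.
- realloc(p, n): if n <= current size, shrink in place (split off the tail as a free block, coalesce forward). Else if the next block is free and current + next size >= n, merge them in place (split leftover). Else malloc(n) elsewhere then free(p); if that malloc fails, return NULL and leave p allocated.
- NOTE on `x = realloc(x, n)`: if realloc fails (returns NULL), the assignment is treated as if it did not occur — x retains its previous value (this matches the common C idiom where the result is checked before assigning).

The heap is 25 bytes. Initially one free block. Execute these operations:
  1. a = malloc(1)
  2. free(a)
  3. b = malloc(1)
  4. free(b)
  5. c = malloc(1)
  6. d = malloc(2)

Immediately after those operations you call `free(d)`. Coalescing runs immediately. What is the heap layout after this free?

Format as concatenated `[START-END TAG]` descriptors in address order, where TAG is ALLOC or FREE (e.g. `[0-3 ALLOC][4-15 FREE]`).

Op 1: a = malloc(1) -> a = 0; heap: [0-0 ALLOC][1-24 FREE]
Op 2: free(a) -> (freed a); heap: [0-24 FREE]
Op 3: b = malloc(1) -> b = 0; heap: [0-0 ALLOC][1-24 FREE]
Op 4: free(b) -> (freed b); heap: [0-24 FREE]
Op 5: c = malloc(1) -> c = 0; heap: [0-0 ALLOC][1-24 FREE]
Op 6: d = malloc(2) -> d = 1; heap: [0-0 ALLOC][1-2 ALLOC][3-24 FREE]
free(d): d = 1 -> block [1-2 ALLOC]; mark free, coalesce with adjacent free neighbors -> [0-0 ALLOC][1-24 FREE]

Answer: [0-0 ALLOC][1-24 FREE]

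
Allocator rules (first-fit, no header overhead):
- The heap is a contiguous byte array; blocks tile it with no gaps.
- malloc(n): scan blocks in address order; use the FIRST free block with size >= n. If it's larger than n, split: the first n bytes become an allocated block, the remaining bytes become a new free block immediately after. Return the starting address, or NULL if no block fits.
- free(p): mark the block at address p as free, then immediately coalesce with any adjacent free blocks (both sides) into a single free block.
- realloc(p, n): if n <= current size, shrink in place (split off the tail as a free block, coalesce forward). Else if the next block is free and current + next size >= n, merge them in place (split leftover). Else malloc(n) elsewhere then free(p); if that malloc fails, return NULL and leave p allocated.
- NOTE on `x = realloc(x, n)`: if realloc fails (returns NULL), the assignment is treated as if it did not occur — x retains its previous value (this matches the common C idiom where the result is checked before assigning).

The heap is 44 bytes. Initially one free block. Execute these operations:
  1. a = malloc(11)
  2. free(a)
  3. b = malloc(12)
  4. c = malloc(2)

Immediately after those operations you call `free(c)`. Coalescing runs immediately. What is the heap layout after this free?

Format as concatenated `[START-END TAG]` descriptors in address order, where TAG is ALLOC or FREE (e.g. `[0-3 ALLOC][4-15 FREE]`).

Answer: [0-11 ALLOC][12-43 FREE]

Derivation:
Op 1: a = malloc(11) -> a = 0; heap: [0-10 ALLOC][11-43 FREE]
Op 2: free(a) -> (freed a); heap: [0-43 FREE]
Op 3: b = malloc(12) -> b = 0; heap: [0-11 ALLOC][12-43 FREE]
Op 4: c = malloc(2) -> c = 12; heap: [0-11 ALLOC][12-13 ALLOC][14-43 FREE]
free(c): c = 12 -> block [12-13 ALLOC]; mark free, coalesce with adjacent free neighbors -> [0-11 ALLOC][12-43 FREE]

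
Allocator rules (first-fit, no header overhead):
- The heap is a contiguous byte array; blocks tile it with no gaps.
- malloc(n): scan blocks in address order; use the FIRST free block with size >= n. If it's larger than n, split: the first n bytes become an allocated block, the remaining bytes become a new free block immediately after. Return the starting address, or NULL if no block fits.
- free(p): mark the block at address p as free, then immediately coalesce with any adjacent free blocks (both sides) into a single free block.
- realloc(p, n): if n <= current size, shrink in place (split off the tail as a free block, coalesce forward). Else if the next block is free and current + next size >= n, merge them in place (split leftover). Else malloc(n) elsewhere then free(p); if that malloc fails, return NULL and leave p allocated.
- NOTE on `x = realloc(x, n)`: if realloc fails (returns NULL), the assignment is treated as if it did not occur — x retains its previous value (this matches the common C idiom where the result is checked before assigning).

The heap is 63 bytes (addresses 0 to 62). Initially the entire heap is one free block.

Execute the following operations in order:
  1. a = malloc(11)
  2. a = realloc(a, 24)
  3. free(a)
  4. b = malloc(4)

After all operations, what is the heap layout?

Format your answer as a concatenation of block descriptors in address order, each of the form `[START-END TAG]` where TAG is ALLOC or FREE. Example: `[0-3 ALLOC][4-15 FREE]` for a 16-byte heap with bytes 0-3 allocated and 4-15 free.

Answer: [0-3 ALLOC][4-62 FREE]

Derivation:
Op 1: a = malloc(11) -> a = 0; heap: [0-10 ALLOC][11-62 FREE]
Op 2: a = realloc(a, 24) -> a = 0; heap: [0-23 ALLOC][24-62 FREE]
Op 3: free(a) -> (freed a); heap: [0-62 FREE]
Op 4: b = malloc(4) -> b = 0; heap: [0-3 ALLOC][4-62 FREE]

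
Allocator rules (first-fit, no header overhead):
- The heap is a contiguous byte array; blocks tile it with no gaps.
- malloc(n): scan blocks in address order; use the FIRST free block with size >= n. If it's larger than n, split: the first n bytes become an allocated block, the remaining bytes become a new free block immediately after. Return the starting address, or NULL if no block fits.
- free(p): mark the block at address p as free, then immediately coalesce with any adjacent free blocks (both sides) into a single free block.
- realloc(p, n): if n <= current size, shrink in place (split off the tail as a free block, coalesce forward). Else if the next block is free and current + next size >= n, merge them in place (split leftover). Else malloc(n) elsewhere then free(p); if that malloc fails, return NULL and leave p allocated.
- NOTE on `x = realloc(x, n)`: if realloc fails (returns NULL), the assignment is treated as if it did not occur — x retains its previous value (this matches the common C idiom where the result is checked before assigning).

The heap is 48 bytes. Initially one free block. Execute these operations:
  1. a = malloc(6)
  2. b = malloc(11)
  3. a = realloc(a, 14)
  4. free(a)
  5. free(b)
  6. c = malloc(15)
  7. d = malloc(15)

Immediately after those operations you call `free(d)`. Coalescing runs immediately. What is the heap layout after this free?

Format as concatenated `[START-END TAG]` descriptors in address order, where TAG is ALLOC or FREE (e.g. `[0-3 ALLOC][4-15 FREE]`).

Op 1: a = malloc(6) -> a = 0; heap: [0-5 ALLOC][6-47 FREE]
Op 2: b = malloc(11) -> b = 6; heap: [0-5 ALLOC][6-16 ALLOC][17-47 FREE]
Op 3: a = realloc(a, 14) -> a = 17; heap: [0-5 FREE][6-16 ALLOC][17-30 ALLOC][31-47 FREE]
Op 4: free(a) -> (freed a); heap: [0-5 FREE][6-16 ALLOC][17-47 FREE]
Op 5: free(b) -> (freed b); heap: [0-47 FREE]
Op 6: c = malloc(15) -> c = 0; heap: [0-14 ALLOC][15-47 FREE]
Op 7: d = malloc(15) -> d = 15; heap: [0-14 ALLOC][15-29 ALLOC][30-47 FREE]
free(d): d = 15 -> block [15-29 ALLOC]; mark free, coalesce with adjacent free neighbors -> [0-14 ALLOC][15-47 FREE]

Answer: [0-14 ALLOC][15-47 FREE]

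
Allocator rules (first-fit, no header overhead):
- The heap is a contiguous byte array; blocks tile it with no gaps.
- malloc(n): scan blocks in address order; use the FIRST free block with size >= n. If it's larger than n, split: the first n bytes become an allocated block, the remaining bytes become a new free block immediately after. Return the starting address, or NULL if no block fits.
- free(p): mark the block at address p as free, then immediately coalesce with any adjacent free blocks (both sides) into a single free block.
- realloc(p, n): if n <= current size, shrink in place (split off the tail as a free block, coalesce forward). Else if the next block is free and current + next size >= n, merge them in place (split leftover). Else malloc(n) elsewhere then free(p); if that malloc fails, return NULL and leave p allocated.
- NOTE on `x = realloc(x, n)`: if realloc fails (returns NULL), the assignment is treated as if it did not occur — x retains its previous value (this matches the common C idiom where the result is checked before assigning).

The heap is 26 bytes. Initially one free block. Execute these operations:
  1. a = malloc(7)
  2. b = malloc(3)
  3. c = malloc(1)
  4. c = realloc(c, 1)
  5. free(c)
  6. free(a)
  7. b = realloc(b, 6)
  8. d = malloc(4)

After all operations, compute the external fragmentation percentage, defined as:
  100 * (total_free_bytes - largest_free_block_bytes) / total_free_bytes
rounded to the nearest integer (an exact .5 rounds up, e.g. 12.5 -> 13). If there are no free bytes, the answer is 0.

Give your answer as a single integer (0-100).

Answer: 19

Derivation:
Op 1: a = malloc(7) -> a = 0; heap: [0-6 ALLOC][7-25 FREE]
Op 2: b = malloc(3) -> b = 7; heap: [0-6 ALLOC][7-9 ALLOC][10-25 FREE]
Op 3: c = malloc(1) -> c = 10; heap: [0-6 ALLOC][7-9 ALLOC][10-10 ALLOC][11-25 FREE]
Op 4: c = realloc(c, 1) -> c = 10; heap: [0-6 ALLOC][7-9 ALLOC][10-10 ALLOC][11-25 FREE]
Op 5: free(c) -> (freed c); heap: [0-6 ALLOC][7-9 ALLOC][10-25 FREE]
Op 6: free(a) -> (freed a); heap: [0-6 FREE][7-9 ALLOC][10-25 FREE]
Op 7: b = realloc(b, 6) -> b = 7; heap: [0-6 FREE][7-12 ALLOC][13-25 FREE]
Op 8: d = malloc(4) -> d = 0; heap: [0-3 ALLOC][4-6 FREE][7-12 ALLOC][13-25 FREE]
Free blocks: [3 13] total_free=16 largest=13 -> 100*(16-13)/16 = 300/16 = 18.75 -> rounds to 19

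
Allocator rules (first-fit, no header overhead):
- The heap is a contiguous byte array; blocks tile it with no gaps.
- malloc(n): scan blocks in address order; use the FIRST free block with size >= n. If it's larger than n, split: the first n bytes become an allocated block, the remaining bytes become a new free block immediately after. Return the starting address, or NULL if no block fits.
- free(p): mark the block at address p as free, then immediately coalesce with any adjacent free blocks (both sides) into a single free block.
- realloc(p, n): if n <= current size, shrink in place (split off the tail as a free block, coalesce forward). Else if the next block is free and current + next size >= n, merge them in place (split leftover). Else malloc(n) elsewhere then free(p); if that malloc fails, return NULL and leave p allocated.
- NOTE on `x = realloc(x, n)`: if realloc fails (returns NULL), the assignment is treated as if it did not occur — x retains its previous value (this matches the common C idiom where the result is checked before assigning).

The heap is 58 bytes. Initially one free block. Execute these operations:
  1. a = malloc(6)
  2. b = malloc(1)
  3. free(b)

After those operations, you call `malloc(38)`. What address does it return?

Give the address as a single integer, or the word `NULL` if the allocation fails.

Op 1: a = malloc(6) -> a = 0; heap: [0-5 ALLOC][6-57 FREE]
Op 2: b = malloc(1) -> b = 6; heap: [0-5 ALLOC][6-6 ALLOC][7-57 FREE]
Op 3: free(b) -> (freed b); heap: [0-5 ALLOC][6-57 FREE]
malloc(38): first-fit scan over [0-5 ALLOC][6-57 FREE] -> 6

Answer: 6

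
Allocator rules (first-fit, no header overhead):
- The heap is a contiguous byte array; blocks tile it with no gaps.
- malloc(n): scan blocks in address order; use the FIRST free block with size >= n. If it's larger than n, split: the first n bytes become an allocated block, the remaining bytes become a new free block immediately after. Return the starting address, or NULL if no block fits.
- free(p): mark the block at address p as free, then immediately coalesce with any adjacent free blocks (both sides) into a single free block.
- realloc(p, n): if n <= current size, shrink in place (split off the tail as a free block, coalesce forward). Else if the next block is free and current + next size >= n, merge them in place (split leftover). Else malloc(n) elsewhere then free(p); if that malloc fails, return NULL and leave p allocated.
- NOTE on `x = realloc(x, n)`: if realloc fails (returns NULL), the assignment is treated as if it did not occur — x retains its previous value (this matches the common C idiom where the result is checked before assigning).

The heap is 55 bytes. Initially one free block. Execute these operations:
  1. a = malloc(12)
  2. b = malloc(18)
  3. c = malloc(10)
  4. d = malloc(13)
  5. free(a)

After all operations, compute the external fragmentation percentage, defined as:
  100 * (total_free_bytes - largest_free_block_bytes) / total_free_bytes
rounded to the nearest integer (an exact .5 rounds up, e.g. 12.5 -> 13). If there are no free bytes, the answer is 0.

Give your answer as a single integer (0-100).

Answer: 14

Derivation:
Op 1: a = malloc(12) -> a = 0; heap: [0-11 ALLOC][12-54 FREE]
Op 2: b = malloc(18) -> b = 12; heap: [0-11 ALLOC][12-29 ALLOC][30-54 FREE]
Op 3: c = malloc(10) -> c = 30; heap: [0-11 ALLOC][12-29 ALLOC][30-39 ALLOC][40-54 FREE]
Op 4: d = malloc(13) -> d = 40; heap: [0-11 ALLOC][12-29 ALLOC][30-39 ALLOC][40-52 ALLOC][53-54 FREE]
Op 5: free(a) -> (freed a); heap: [0-11 FREE][12-29 ALLOC][30-39 ALLOC][40-52 ALLOC][53-54 FREE]
Free blocks: [12 2] total_free=14 largest=12 -> 100*(14-12)/14 = 200/14 ≈ 14.286 -> rounds to 14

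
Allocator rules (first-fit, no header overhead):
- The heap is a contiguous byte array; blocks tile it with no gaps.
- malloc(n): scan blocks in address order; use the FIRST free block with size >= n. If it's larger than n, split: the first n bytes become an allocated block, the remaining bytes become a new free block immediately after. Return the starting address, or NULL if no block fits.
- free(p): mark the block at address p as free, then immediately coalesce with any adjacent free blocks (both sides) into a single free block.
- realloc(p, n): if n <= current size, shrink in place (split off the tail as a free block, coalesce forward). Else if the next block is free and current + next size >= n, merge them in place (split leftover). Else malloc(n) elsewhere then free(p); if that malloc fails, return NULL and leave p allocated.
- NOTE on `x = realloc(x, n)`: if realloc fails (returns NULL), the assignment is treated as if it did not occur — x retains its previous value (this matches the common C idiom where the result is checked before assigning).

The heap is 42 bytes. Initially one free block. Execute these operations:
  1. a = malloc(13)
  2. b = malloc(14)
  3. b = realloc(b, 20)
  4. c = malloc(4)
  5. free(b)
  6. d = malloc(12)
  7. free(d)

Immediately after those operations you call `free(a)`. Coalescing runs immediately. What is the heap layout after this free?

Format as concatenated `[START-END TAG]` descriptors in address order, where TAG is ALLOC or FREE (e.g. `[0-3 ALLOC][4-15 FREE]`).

Answer: [0-32 FREE][33-36 ALLOC][37-41 FREE]

Derivation:
Op 1: a = malloc(13) -> a = 0; heap: [0-12 ALLOC][13-41 FREE]
Op 2: b = malloc(14) -> b = 13; heap: [0-12 ALLOC][13-26 ALLOC][27-41 FREE]
Op 3: b = realloc(b, 20) -> b = 13; heap: [0-12 ALLOC][13-32 ALLOC][33-41 FREE]
Op 4: c = malloc(4) -> c = 33; heap: [0-12 ALLOC][13-32 ALLOC][33-36 ALLOC][37-41 FREE]
Op 5: free(b) -> (freed b); heap: [0-12 ALLOC][13-32 FREE][33-36 ALLOC][37-41 FREE]
Op 6: d = malloc(12) -> d = 13; heap: [0-12 ALLOC][13-24 ALLOC][25-32 FREE][33-36 ALLOC][37-41 FREE]
Op 7: free(d) -> (freed d); heap: [0-12 ALLOC][13-32 FREE][33-36 ALLOC][37-41 FREE]
free(a): a = 0 -> block [0-12 ALLOC]; mark free, coalesce with adjacent free neighbors -> [0-32 FREE][33-36 ALLOC][37-41 FREE]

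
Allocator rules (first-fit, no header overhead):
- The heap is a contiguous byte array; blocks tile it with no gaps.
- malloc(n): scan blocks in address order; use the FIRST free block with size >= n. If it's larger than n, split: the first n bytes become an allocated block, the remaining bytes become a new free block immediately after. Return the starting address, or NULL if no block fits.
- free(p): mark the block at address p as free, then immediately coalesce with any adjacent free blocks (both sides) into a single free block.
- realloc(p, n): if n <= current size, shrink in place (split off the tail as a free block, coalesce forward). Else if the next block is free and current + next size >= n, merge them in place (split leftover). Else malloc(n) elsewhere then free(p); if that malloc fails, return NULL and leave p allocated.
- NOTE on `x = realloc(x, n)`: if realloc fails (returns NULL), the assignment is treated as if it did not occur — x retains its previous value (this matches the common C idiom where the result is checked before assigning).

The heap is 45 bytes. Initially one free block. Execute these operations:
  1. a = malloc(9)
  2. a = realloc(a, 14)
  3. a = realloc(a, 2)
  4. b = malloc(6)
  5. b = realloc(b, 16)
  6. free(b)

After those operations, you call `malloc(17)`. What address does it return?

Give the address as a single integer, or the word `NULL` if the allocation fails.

Op 1: a = malloc(9) -> a = 0; heap: [0-8 ALLOC][9-44 FREE]
Op 2: a = realloc(a, 14) -> a = 0; heap: [0-13 ALLOC][14-44 FREE]
Op 3: a = realloc(a, 2) -> a = 0; heap: [0-1 ALLOC][2-44 FREE]
Op 4: b = malloc(6) -> b = 2; heap: [0-1 ALLOC][2-7 ALLOC][8-44 FREE]
Op 5: b = realloc(b, 16) -> b = 2; heap: [0-1 ALLOC][2-17 ALLOC][18-44 FREE]
Op 6: free(b) -> (freed b); heap: [0-1 ALLOC][2-44 FREE]
malloc(17): first-fit scan over [0-1 ALLOC][2-44 FREE] -> 2

Answer: 2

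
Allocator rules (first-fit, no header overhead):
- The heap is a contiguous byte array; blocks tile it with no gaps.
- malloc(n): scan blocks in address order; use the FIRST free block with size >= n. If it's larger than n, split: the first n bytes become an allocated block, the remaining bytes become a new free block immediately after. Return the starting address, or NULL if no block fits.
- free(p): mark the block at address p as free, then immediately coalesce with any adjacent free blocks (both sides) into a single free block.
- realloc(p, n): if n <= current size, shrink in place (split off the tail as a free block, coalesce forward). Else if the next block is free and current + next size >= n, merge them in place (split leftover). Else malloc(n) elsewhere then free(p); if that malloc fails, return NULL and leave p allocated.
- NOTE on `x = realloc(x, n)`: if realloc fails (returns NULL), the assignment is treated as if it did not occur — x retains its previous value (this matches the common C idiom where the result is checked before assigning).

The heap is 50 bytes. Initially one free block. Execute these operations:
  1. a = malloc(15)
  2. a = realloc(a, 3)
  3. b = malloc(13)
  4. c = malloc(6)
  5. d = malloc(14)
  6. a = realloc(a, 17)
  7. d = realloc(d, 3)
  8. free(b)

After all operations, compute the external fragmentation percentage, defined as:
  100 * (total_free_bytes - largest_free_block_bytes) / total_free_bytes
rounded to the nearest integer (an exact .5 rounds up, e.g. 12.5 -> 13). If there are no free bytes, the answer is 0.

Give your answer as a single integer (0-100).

Op 1: a = malloc(15) -> a = 0; heap: [0-14 ALLOC][15-49 FREE]
Op 2: a = realloc(a, 3) -> a = 0; heap: [0-2 ALLOC][3-49 FREE]
Op 3: b = malloc(13) -> b = 3; heap: [0-2 ALLOC][3-15 ALLOC][16-49 FREE]
Op 4: c = malloc(6) -> c = 16; heap: [0-2 ALLOC][3-15 ALLOC][16-21 ALLOC][22-49 FREE]
Op 5: d = malloc(14) -> d = 22; heap: [0-2 ALLOC][3-15 ALLOC][16-21 ALLOC][22-35 ALLOC][36-49 FREE]
Op 6: a = realloc(a, 17) -> NULL (a unchanged); heap: [0-2 ALLOC][3-15 ALLOC][16-21 ALLOC][22-35 ALLOC][36-49 FREE]
Op 7: d = realloc(d, 3) -> d = 22; heap: [0-2 ALLOC][3-15 ALLOC][16-21 ALLOC][22-24 ALLOC][25-49 FREE]
Op 8: free(b) -> (freed b); heap: [0-2 ALLOC][3-15 FREE][16-21 ALLOC][22-24 ALLOC][25-49 FREE]
Free blocks: [13 25] total_free=38 largest=25 -> 100*(38-25)/38 = 1300/38 ≈ 34.211 -> rounds to 34

Answer: 34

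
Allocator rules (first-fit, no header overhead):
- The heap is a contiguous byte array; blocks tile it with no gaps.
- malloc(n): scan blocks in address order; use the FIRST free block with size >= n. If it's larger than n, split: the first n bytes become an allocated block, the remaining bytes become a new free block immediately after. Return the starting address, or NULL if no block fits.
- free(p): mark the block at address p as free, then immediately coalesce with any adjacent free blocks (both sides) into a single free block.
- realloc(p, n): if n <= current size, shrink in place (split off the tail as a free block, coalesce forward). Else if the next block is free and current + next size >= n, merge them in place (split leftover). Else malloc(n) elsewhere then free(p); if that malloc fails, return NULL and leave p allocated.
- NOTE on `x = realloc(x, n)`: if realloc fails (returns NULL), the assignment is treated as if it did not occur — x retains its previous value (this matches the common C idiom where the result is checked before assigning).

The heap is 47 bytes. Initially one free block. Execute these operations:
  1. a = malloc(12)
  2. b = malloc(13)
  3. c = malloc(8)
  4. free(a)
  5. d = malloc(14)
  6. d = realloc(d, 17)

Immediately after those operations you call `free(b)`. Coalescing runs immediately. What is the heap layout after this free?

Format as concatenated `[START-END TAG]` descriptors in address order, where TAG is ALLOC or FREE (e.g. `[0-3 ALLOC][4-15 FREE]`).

Op 1: a = malloc(12) -> a = 0; heap: [0-11 ALLOC][12-46 FREE]
Op 2: b = malloc(13) -> b = 12; heap: [0-11 ALLOC][12-24 ALLOC][25-46 FREE]
Op 3: c = malloc(8) -> c = 25; heap: [0-11 ALLOC][12-24 ALLOC][25-32 ALLOC][33-46 FREE]
Op 4: free(a) -> (freed a); heap: [0-11 FREE][12-24 ALLOC][25-32 ALLOC][33-46 FREE]
Op 5: d = malloc(14) -> d = 33; heap: [0-11 FREE][12-24 ALLOC][25-32 ALLOC][33-46 ALLOC]
Op 6: d = realloc(d, 17) -> NULL (d unchanged); heap: [0-11 FREE][12-24 ALLOC][25-32 ALLOC][33-46 ALLOC]
free(b): b = 12 -> block [12-24 ALLOC]; mark free, coalesce with adjacent free neighbors -> [0-24 FREE][25-32 ALLOC][33-46 ALLOC]

Answer: [0-24 FREE][25-32 ALLOC][33-46 ALLOC]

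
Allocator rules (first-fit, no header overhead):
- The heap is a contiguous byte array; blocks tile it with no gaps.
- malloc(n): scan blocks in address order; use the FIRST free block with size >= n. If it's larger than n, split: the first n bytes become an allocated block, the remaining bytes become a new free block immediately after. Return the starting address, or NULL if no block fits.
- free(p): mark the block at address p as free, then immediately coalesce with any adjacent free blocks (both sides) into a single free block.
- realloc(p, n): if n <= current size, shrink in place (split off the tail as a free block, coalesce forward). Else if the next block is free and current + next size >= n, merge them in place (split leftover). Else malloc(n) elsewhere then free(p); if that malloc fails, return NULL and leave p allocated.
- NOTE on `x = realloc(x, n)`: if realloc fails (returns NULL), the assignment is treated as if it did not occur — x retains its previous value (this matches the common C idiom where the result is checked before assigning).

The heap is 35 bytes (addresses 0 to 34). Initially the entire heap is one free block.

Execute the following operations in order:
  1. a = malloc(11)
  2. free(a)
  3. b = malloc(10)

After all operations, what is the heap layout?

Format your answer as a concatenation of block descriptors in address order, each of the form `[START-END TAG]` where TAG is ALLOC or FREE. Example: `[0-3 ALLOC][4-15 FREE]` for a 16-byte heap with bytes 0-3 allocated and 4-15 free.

Op 1: a = malloc(11) -> a = 0; heap: [0-10 ALLOC][11-34 FREE]
Op 2: free(a) -> (freed a); heap: [0-34 FREE]
Op 3: b = malloc(10) -> b = 0; heap: [0-9 ALLOC][10-34 FREE]

Answer: [0-9 ALLOC][10-34 FREE]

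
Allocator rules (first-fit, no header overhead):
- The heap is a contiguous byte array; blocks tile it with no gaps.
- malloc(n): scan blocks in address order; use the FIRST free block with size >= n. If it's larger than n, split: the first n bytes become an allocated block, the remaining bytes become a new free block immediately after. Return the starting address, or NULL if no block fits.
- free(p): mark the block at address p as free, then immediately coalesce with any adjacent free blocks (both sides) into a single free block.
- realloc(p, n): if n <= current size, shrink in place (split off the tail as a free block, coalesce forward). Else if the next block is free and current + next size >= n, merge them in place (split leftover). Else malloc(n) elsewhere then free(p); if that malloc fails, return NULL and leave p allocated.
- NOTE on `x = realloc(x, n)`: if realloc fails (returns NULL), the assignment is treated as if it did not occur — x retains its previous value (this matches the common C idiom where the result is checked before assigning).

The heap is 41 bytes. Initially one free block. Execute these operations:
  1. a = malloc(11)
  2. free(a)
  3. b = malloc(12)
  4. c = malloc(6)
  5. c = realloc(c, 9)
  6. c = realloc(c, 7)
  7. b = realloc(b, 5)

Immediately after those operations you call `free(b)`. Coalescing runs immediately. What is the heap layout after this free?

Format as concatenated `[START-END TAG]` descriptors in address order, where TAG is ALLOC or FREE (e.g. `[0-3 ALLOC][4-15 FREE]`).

Op 1: a = malloc(11) -> a = 0; heap: [0-10 ALLOC][11-40 FREE]
Op 2: free(a) -> (freed a); heap: [0-40 FREE]
Op 3: b = malloc(12) -> b = 0; heap: [0-11 ALLOC][12-40 FREE]
Op 4: c = malloc(6) -> c = 12; heap: [0-11 ALLOC][12-17 ALLOC][18-40 FREE]
Op 5: c = realloc(c, 9) -> c = 12; heap: [0-11 ALLOC][12-20 ALLOC][21-40 FREE]
Op 6: c = realloc(c, 7) -> c = 12; heap: [0-11 ALLOC][12-18 ALLOC][19-40 FREE]
Op 7: b = realloc(b, 5) -> b = 0; heap: [0-4 ALLOC][5-11 FREE][12-18 ALLOC][19-40 FREE]
free(b): b = 0 -> block [0-4 ALLOC]; mark free, coalesce with adjacent free neighbors -> [0-11 FREE][12-18 ALLOC][19-40 FREE]

Answer: [0-11 FREE][12-18 ALLOC][19-40 FREE]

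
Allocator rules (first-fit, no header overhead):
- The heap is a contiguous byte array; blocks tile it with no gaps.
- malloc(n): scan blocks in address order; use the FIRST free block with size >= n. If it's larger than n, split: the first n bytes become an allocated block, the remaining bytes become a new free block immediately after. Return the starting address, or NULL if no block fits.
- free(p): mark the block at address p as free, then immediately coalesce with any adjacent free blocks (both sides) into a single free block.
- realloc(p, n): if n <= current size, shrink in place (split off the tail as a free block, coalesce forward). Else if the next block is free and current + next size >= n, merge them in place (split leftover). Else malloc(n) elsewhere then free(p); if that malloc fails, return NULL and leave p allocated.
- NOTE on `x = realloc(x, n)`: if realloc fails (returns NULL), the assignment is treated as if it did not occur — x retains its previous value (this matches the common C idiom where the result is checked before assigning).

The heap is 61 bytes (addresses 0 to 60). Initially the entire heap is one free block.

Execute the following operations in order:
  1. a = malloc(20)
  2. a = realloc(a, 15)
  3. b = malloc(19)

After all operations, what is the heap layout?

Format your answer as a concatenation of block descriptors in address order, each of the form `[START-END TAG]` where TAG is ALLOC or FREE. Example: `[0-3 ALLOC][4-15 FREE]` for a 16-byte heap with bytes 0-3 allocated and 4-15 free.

Answer: [0-14 ALLOC][15-33 ALLOC][34-60 FREE]

Derivation:
Op 1: a = malloc(20) -> a = 0; heap: [0-19 ALLOC][20-60 FREE]
Op 2: a = realloc(a, 15) -> a = 0; heap: [0-14 ALLOC][15-60 FREE]
Op 3: b = malloc(19) -> b = 15; heap: [0-14 ALLOC][15-33 ALLOC][34-60 FREE]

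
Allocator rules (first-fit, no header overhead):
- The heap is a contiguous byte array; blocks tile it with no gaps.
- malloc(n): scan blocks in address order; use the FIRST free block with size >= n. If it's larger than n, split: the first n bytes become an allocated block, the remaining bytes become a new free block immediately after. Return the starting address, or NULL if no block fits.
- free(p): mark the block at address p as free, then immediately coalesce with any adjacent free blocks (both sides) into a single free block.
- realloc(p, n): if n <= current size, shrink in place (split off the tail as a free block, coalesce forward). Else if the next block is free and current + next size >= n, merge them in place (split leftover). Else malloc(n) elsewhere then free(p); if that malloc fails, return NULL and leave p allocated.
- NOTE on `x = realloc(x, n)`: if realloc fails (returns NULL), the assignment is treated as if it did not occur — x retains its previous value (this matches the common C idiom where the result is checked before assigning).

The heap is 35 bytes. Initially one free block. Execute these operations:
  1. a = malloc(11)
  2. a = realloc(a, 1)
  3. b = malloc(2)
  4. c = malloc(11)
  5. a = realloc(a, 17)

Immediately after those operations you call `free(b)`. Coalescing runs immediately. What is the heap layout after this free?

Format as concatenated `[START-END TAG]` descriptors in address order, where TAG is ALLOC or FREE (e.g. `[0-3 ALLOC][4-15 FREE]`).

Answer: [0-2 FREE][3-13 ALLOC][14-30 ALLOC][31-34 FREE]

Derivation:
Op 1: a = malloc(11) -> a = 0; heap: [0-10 ALLOC][11-34 FREE]
Op 2: a = realloc(a, 1) -> a = 0; heap: [0-0 ALLOC][1-34 FREE]
Op 3: b = malloc(2) -> b = 1; heap: [0-0 ALLOC][1-2 ALLOC][3-34 FREE]
Op 4: c = malloc(11) -> c = 3; heap: [0-0 ALLOC][1-2 ALLOC][3-13 ALLOC][14-34 FREE]
Op 5: a = realloc(a, 17) -> a = 14; heap: [0-0 FREE][1-2 ALLOC][3-13 ALLOC][14-30 ALLOC][31-34 FREE]
free(b): b = 1 -> block [1-2 ALLOC]; mark free, coalesce with adjacent free neighbors -> [0-2 FREE][3-13 ALLOC][14-30 ALLOC][31-34 FREE]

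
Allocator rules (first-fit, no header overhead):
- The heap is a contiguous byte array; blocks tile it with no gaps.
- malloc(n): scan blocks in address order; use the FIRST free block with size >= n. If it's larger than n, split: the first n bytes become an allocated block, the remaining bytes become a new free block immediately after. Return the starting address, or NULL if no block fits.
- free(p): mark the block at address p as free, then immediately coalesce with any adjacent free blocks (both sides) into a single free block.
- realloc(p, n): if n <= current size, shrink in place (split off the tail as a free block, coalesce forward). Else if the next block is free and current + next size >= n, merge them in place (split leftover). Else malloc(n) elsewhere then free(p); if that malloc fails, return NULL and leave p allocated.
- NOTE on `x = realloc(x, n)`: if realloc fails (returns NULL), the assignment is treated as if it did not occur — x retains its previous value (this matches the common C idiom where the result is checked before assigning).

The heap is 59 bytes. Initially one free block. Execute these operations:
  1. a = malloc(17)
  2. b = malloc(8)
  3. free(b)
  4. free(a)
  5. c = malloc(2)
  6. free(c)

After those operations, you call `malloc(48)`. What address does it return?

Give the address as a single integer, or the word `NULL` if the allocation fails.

Op 1: a = malloc(17) -> a = 0; heap: [0-16 ALLOC][17-58 FREE]
Op 2: b = malloc(8) -> b = 17; heap: [0-16 ALLOC][17-24 ALLOC][25-58 FREE]
Op 3: free(b) -> (freed b); heap: [0-16 ALLOC][17-58 FREE]
Op 4: free(a) -> (freed a); heap: [0-58 FREE]
Op 5: c = malloc(2) -> c = 0; heap: [0-1 ALLOC][2-58 FREE]
Op 6: free(c) -> (freed c); heap: [0-58 FREE]
malloc(48): first-fit scan over [0-58 FREE] -> 0

Answer: 0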